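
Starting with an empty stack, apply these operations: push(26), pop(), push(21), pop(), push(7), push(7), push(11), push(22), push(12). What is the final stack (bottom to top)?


push(26) -> [26]
pop() returns 26 -> []
push(21) -> [21]
pop() returns 21 -> []
push(7) -> [7]
push(7) -> [7, 7]
push(11) -> [7, 7, 11]
push(22) -> [7, 7, 11, 22]
push(12) -> [7, 7, 11, 22, 12]
Final stack (bottom to top): [7, 7, 11, 22, 12]


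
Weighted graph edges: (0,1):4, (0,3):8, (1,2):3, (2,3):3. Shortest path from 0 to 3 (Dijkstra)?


Dijkstra from 0:
Distances: {0: 0, 1: 4, 2: 7, 3: 8}
Shortest distance to 3 = 8, path = [0, 3]


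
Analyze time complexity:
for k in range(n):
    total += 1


Per nesting level: O(n) = O(n)
Complexity: O(n)


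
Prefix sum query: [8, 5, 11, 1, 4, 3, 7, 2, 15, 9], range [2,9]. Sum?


Prefix sums: [0, 8, 13, 24, 25, 29, 32, 39, 41, 56, 65]
Sum[2..9] = prefix[10] - prefix[2] = 65 - 13 = 52


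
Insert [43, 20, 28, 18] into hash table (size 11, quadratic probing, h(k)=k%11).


Insertions: 43->slot 10; 20->slot 9; 28->slot 6; 18->slot 7
Table: [None, None, None, None, None, None, 28, 18, None, 20, 43]


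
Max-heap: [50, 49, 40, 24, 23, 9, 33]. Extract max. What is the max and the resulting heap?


Max = 50
Replace root with last, heapify down
Resulting heap: [49, 33, 40, 24, 23, 9]


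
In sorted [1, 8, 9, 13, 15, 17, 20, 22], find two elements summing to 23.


Two pointers: lo=0, hi=7
Found pair: (1, 22) summing to 23


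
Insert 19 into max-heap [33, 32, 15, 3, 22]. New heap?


Append 19: [33, 32, 15, 3, 22, 19]
Bubble up: swap idx 5(19) with idx 2(15)
Result: [33, 32, 19, 3, 22, 15]


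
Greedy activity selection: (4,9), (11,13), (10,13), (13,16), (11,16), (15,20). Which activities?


Greedy: pick earliest-ending, then skip overlaps.
Selected (3 activities): [(4, 9), (11, 13), (13, 16)]


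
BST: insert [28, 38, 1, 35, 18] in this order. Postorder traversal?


Root = 28; build tree by BST insertion.
Postorder traversal: [18, 1, 35, 38, 28]


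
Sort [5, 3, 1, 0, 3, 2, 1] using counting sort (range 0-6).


Count array: [1, 2, 1, 2, 0, 1, 0]
Reconstruct: [0, 1, 1, 2, 3, 3, 5]


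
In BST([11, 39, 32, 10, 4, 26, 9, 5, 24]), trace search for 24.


BST root = 11
Search for 24: compare at each node
Path: [11, 39, 32, 26, 24]


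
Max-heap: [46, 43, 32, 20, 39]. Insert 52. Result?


Append 52: [46, 43, 32, 20, 39, 52]
Bubble up: swap idx 5(52) with idx 2(32); swap idx 2(52) with idx 0(46)
Result: [52, 43, 46, 20, 39, 32]


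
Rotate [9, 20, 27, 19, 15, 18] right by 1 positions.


Right rotate by 1: [18, 9, 20, 27, 19, 15]


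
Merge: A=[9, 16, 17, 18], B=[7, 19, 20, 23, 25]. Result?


Compare heads, take smaller each step.
Merged: [7, 9, 16, 17, 18, 19, 20, 23, 25]


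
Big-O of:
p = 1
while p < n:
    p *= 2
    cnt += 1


Per nesting level: O(log n) = O(log n)
Complexity: O(log n)


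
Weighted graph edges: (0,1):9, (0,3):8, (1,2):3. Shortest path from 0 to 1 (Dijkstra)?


Dijkstra from 0:
Distances: {0: 0, 1: 9, 2: 12, 3: 8}
Shortest distance to 1 = 9, path = [0, 1]


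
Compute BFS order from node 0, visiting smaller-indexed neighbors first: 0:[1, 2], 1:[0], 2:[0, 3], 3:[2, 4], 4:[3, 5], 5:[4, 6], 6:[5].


BFS queue: start with [0]
Visit order: [0, 1, 2, 3, 4, 5, 6]


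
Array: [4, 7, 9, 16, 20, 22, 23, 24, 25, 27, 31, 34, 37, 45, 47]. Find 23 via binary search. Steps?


Search for 23:
[0,14] mid=7 arr[7]=24
[0,6] mid=3 arr[3]=16
[4,6] mid=5 arr[5]=22
[6,6] mid=6 arr[6]=23
Total: 4 comparisons


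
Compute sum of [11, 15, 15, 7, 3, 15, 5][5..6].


Prefix sums: [0, 11, 26, 41, 48, 51, 66, 71]
Sum[5..6] = prefix[7] - prefix[5] = 71 - 51 = 20


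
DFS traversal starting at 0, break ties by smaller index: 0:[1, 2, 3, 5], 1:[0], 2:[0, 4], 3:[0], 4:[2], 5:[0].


DFS stack-based: start with [0]
Visit order: [0, 1, 2, 4, 3, 5]


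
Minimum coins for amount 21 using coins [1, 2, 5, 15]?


dp[0]=0; dp[i]=1+min(dp[i-c] for c in coins)
...dp[16]=2, dp[17]=2, dp[18]=3, dp[19]=3, dp[20]=2, dp[21]=3
Minimum coins for 21 = 3


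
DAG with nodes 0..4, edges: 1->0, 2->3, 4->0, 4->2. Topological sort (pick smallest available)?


Kahn's algorithm, process smallest node first
Order: [1, 4, 0, 2, 3]


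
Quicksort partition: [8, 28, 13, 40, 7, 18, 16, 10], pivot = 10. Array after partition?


Elements <= 10 go left of pivot.
Result: [8, 7, 10, 40, 28, 18, 16, 13], pivot at index 2


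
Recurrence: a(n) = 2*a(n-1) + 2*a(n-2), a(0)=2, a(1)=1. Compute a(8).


Build bottom-up:
...a(6)=296, a(7)=808, a(8)=2*808+2*296=2208


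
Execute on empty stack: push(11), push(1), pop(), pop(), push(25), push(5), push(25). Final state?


push(11) -> [11]
push(1) -> [11, 1]
pop() returns 1 -> [11]
pop() returns 11 -> []
push(25) -> [25]
push(5) -> [25, 5]
push(25) -> [25, 5, 25]
Final stack (bottom to top): [25, 5, 25]


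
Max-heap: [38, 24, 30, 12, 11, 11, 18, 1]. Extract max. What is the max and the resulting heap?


Max = 38
Replace root with last, heapify down
Resulting heap: [30, 24, 18, 12, 11, 11, 1]


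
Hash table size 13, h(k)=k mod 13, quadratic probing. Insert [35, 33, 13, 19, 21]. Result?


Insertions: 35->slot 9; 33->slot 7; 13->slot 0; 19->slot 6; 21->slot 8
Table: [13, None, None, None, None, None, 19, 33, 21, 35, None, None, None]


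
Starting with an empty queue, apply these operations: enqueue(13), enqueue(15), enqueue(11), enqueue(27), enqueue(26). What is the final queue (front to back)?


enqueue(13) -> [13]
enqueue(15) -> [13, 15]
enqueue(11) -> [13, 15, 11]
enqueue(27) -> [13, 15, 11, 27]
enqueue(26) -> [13, 15, 11, 27, 26]
Final queue (front to back): [13, 15, 11, 27, 26]


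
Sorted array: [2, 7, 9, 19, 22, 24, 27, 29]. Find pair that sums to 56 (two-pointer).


Two pointers: lo=0, hi=7
Found pair: (27, 29) summing to 56


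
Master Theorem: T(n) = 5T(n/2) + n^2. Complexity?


a=5, b=2, c=2. log_2(5)=2.322 > c=2. Case 1: O(n^log_b(a)) = O(n^2.322)
Complexity: O(n^2.322)


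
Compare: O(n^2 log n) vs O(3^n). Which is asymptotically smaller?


n^2 log n grows slower than exponential (base 3)
O(n^2 log n) is asymptotically smaller; O(3^n) grows faster


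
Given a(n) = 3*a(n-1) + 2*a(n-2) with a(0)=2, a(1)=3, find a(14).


Build bottom-up:
...a(12)=4165553, a(13)=14835837, a(14)=3*14835837+2*4165553=52838617


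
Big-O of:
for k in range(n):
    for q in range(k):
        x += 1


Per nesting level: O(n) * O(n) [triangular over k] = O(n^2)
Complexity: O(n^2)


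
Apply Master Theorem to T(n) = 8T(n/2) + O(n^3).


a=8, b=2, c=3. log_2(8)=3 = c=3. Case 2: O(n^c log n) = O(n^3 log n)
Complexity: O(n^3 log n)


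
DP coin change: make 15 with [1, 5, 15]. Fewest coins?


dp[0]=0; dp[i]=1+min(dp[i-c] for c in coins)
...dp[10]=2, dp[11]=3, dp[12]=4, dp[13]=5, dp[14]=6, dp[15]=1
Minimum coins for 15 = 1


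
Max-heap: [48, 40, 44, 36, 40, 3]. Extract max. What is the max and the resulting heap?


Max = 48
Replace root with last, heapify down
Resulting heap: [44, 40, 3, 36, 40]


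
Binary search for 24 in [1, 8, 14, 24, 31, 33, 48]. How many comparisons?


Search for 24:
[0,6] mid=3 arr[3]=24
Total: 1 comparisons


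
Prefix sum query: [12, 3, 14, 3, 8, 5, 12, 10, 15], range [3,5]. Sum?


Prefix sums: [0, 12, 15, 29, 32, 40, 45, 57, 67, 82]
Sum[3..5] = prefix[6] - prefix[3] = 45 - 29 = 16


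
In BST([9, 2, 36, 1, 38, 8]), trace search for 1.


BST root = 9
Search for 1: compare at each node
Path: [9, 2, 1]


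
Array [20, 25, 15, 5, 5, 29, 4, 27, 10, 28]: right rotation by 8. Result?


Right rotate by 8: [15, 5, 5, 29, 4, 27, 10, 28, 20, 25]


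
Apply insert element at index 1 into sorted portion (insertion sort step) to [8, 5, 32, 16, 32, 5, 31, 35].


After one pass: [5, 8, 32, 16, 32, 5, 31, 35]


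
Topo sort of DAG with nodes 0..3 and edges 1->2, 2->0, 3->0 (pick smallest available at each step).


Kahn's algorithm, process smallest node first
Order: [1, 2, 3, 0]


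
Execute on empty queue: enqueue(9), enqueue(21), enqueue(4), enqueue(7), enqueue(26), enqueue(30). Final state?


enqueue(9) -> [9]
enqueue(21) -> [9, 21]
enqueue(4) -> [9, 21, 4]
enqueue(7) -> [9, 21, 4, 7]
enqueue(26) -> [9, 21, 4, 7, 26]
enqueue(30) -> [9, 21, 4, 7, 26, 30]
Final queue (front to back): [9, 21, 4, 7, 26, 30]


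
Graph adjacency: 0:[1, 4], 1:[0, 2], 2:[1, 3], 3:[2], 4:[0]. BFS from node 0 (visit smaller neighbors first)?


BFS queue: start with [0]
Visit order: [0, 1, 4, 2, 3]


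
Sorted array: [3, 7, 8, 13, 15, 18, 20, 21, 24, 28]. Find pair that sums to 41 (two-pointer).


Two pointers: lo=0, hi=9
Found pair: (13, 28) summing to 41


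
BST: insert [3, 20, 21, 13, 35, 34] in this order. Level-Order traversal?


Root = 3; build tree by BST insertion.
Level-Order traversal: [3, 20, 13, 21, 35, 34]


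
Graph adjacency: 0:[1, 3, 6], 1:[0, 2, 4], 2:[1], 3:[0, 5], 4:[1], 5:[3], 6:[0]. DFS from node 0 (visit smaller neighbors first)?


DFS stack-based: start with [0]
Visit order: [0, 1, 2, 4, 3, 5, 6]


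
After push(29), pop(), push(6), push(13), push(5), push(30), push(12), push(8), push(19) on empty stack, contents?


push(29) -> [29]
pop() returns 29 -> []
push(6) -> [6]
push(13) -> [6, 13]
push(5) -> [6, 13, 5]
push(30) -> [6, 13, 5, 30]
push(12) -> [6, 13, 5, 30, 12]
push(8) -> [6, 13, 5, 30, 12, 8]
push(19) -> [6, 13, 5, 30, 12, 8, 19]
Final stack (bottom to top): [6, 13, 5, 30, 12, 8, 19]


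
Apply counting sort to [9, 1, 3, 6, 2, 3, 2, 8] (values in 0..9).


Count array: [0, 1, 2, 2, 0, 0, 1, 0, 1, 1]
Reconstruct: [1, 2, 2, 3, 3, 6, 8, 9]


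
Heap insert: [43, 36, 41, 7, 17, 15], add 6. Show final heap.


Append 6: [43, 36, 41, 7, 17, 15, 6]
Bubble up: no swaps needed
Result: [43, 36, 41, 7, 17, 15, 6]


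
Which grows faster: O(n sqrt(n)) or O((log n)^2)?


polylogarithmic grows slower than n^1.5
O((log n)^2) is asymptotically smaller; O(n sqrt(n)) grows faster


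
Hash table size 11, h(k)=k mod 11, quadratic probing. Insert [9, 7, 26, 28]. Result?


Insertions: 9->slot 9; 7->slot 7; 26->slot 4; 28->slot 6
Table: [None, None, None, None, 26, None, 28, 7, None, 9, None]


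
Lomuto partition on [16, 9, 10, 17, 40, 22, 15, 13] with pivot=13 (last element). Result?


Elements <= 13 go left of pivot.
Result: [9, 10, 13, 17, 40, 22, 15, 16], pivot at index 2


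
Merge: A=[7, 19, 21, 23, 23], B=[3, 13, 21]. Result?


Compare heads, take smaller each step.
Merged: [3, 7, 13, 19, 21, 21, 23, 23]


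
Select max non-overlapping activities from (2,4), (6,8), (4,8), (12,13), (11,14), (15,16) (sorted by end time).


Greedy: pick earliest-ending, then skip overlaps.
Selected (4 activities): [(2, 4), (6, 8), (12, 13), (15, 16)]


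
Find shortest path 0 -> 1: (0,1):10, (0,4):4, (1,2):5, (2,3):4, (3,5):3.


Dijkstra from 0:
Distances: {0: 0, 1: 10, 2: 15, 3: 19, 4: 4, 5: 22}
Shortest distance to 1 = 10, path = [0, 1]


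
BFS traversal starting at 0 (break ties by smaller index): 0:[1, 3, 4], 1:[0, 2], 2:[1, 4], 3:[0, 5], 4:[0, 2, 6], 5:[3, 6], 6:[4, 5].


BFS queue: start with [0]
Visit order: [0, 1, 3, 4, 2, 5, 6]


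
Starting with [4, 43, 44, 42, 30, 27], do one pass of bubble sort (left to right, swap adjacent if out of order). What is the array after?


After one pass: [4, 43, 42, 30, 27, 44]


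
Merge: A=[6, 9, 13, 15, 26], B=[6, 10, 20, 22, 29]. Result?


Compare heads, take smaller each step.
Merged: [6, 6, 9, 10, 13, 15, 20, 22, 26, 29]


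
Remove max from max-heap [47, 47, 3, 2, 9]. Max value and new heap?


Max = 47
Replace root with last, heapify down
Resulting heap: [47, 9, 3, 2]


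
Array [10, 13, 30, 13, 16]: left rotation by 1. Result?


Left rotate by 1: [13, 30, 13, 16, 10]


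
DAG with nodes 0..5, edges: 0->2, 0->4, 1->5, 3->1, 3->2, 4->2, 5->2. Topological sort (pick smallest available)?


Kahn's algorithm, process smallest node first
Order: [0, 3, 1, 4, 5, 2]


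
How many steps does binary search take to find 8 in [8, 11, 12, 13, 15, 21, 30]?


Search for 8:
[0,6] mid=3 arr[3]=13
[0,2] mid=1 arr[1]=11
[0,0] mid=0 arr[0]=8
Total: 3 comparisons


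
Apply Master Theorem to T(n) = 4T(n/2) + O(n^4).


a=4, b=2, c=4. log_2(4)=2 < c=4. Case 3: O(n^c) = O(n^4)
Complexity: O(n^4)


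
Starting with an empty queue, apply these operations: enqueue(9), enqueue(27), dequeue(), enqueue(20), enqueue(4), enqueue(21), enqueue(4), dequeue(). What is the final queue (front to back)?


enqueue(9) -> [9]
enqueue(27) -> [9, 27]
dequeue() returns 9 -> [27]
enqueue(20) -> [27, 20]
enqueue(4) -> [27, 20, 4]
enqueue(21) -> [27, 20, 4, 21]
enqueue(4) -> [27, 20, 4, 21, 4]
dequeue() returns 27 -> [20, 4, 21, 4]
Final queue (front to back): [20, 4, 21, 4]


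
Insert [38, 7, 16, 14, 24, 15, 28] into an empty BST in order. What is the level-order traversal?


Root = 38; build tree by BST insertion.
Level-Order traversal: [38, 7, 16, 14, 24, 15, 28]


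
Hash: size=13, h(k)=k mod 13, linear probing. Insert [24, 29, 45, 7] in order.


Insertions: 24->slot 11; 29->slot 3; 45->slot 6; 7->slot 7
Table: [None, None, None, 29, None, None, 45, 7, None, None, None, 24, None]


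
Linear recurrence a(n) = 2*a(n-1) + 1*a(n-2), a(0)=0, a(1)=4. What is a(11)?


Build bottom-up:
...a(9)=3940, a(10)=9512, a(11)=2*9512+1*3940=22964


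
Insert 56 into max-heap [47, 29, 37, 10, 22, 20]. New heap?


Append 56: [47, 29, 37, 10, 22, 20, 56]
Bubble up: swap idx 6(56) with idx 2(37); swap idx 2(56) with idx 0(47)
Result: [56, 29, 47, 10, 22, 20, 37]


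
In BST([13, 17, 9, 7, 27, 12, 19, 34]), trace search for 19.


BST root = 13
Search for 19: compare at each node
Path: [13, 17, 27, 19]


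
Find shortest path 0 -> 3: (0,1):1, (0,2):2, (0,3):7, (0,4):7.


Dijkstra from 0:
Distances: {0: 0, 1: 1, 2: 2, 3: 7, 4: 7}
Shortest distance to 3 = 7, path = [0, 3]


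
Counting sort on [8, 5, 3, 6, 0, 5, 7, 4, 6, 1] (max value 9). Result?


Count array: [1, 1, 0, 1, 1, 2, 2, 1, 1, 0]
Reconstruct: [0, 1, 3, 4, 5, 5, 6, 6, 7, 8]


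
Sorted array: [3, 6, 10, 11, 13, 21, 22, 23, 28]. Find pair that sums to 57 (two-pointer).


Two pointers: lo=0, hi=8
No pair sums to 57


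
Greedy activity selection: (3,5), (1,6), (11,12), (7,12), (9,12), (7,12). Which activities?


Greedy: pick earliest-ending, then skip overlaps.
Selected (2 activities): [(3, 5), (11, 12)]


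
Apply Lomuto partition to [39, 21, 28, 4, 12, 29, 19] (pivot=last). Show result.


Elements <= 19 go left of pivot.
Result: [4, 12, 19, 39, 21, 29, 28], pivot at index 2


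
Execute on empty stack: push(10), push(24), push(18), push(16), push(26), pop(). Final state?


push(10) -> [10]
push(24) -> [10, 24]
push(18) -> [10, 24, 18]
push(16) -> [10, 24, 18, 16]
push(26) -> [10, 24, 18, 16, 26]
pop() returns 26 -> [10, 24, 18, 16]
Final stack (bottom to top): [10, 24, 18, 16]


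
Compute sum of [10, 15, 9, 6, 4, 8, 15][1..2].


Prefix sums: [0, 10, 25, 34, 40, 44, 52, 67]
Sum[1..2] = prefix[3] - prefix[1] = 34 - 10 = 24


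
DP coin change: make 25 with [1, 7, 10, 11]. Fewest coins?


dp[0]=0; dp[i]=1+min(dp[i-c] for c in coins)
...dp[20]=2, dp[21]=2, dp[22]=2, dp[23]=3, dp[24]=3, dp[25]=3
Minimum coins for 25 = 3


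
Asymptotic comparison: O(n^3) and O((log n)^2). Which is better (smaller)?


polylogarithmic grows slower than cubic
O((log n)^2) is asymptotically smaller; O(n^3) grows faster


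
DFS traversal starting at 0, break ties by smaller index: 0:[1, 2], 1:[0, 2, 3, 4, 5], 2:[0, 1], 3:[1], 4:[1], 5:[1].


DFS stack-based: start with [0]
Visit order: [0, 1, 2, 3, 4, 5]


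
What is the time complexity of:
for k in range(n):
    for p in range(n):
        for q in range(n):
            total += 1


Per nesting level: O(n) * O(n) * O(n) = O(n^3)
Complexity: O(n^3)


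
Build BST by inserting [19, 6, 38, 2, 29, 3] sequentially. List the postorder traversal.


Root = 19; build tree by BST insertion.
Postorder traversal: [3, 2, 6, 29, 38, 19]


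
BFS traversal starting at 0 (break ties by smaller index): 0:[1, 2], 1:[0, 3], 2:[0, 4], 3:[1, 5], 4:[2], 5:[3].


BFS queue: start with [0]
Visit order: [0, 1, 2, 3, 4, 5]


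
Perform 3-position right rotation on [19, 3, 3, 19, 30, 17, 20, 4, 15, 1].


Right rotate by 3: [4, 15, 1, 19, 3, 3, 19, 30, 17, 20]


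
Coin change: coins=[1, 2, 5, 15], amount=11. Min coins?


dp[0]=0; dp[i]=1+min(dp[i-c] for c in coins)
...dp[6]=2, dp[7]=2, dp[8]=3, dp[9]=3, dp[10]=2, dp[11]=3
Minimum coins for 11 = 3


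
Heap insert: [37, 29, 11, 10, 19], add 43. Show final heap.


Append 43: [37, 29, 11, 10, 19, 43]
Bubble up: swap idx 5(43) with idx 2(11); swap idx 2(43) with idx 0(37)
Result: [43, 29, 37, 10, 19, 11]


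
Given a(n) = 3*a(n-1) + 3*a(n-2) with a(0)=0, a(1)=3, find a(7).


Build bottom-up:
...a(5)=513, a(6)=1944, a(7)=3*1944+3*513=7371


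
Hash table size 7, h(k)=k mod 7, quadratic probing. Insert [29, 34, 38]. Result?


Insertions: 29->slot 1; 34->slot 6; 38->slot 3
Table: [None, 29, None, 38, None, None, 34]


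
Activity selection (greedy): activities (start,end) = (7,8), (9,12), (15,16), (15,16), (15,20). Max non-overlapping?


Greedy: pick earliest-ending, then skip overlaps.
Selected (3 activities): [(7, 8), (9, 12), (15, 16)]


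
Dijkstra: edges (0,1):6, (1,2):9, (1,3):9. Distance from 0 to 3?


Dijkstra from 0:
Distances: {0: 0, 1: 6, 2: 15, 3: 15}
Shortest distance to 3 = 15, path = [0, 1, 3]


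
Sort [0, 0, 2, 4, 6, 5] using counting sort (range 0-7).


Count array: [2, 0, 1, 0, 1, 1, 1, 0]
Reconstruct: [0, 0, 2, 4, 5, 6]


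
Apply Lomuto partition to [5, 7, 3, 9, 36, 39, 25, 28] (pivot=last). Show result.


Elements <= 28 go left of pivot.
Result: [5, 7, 3, 9, 25, 28, 36, 39], pivot at index 5


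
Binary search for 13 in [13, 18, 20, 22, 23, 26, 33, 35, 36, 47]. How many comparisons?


Search for 13:
[0,9] mid=4 arr[4]=23
[0,3] mid=1 arr[1]=18
[0,0] mid=0 arr[0]=13
Total: 3 comparisons


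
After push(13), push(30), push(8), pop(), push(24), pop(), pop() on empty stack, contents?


push(13) -> [13]
push(30) -> [13, 30]
push(8) -> [13, 30, 8]
pop() returns 8 -> [13, 30]
push(24) -> [13, 30, 24]
pop() returns 24 -> [13, 30]
pop() returns 30 -> [13]
Final stack (bottom to top): [13]


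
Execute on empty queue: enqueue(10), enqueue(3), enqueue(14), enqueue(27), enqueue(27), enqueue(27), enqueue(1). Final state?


enqueue(10) -> [10]
enqueue(3) -> [10, 3]
enqueue(14) -> [10, 3, 14]
enqueue(27) -> [10, 3, 14, 27]
enqueue(27) -> [10, 3, 14, 27, 27]
enqueue(27) -> [10, 3, 14, 27, 27, 27]
enqueue(1) -> [10, 3, 14, 27, 27, 27, 1]
Final queue (front to back): [10, 3, 14, 27, 27, 27, 1]


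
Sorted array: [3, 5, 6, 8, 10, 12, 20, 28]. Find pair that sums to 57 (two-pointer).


Two pointers: lo=0, hi=7
No pair sums to 57


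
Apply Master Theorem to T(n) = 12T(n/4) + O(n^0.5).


a=12, b=4, c=0.5. log_4(12)=1.792 > c=0.5. Case 1: O(n^log_b(a)) = O(n^1.792)
Complexity: O(n^1.792)


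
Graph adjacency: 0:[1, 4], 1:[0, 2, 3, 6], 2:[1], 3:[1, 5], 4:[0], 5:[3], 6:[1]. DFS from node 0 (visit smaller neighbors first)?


DFS stack-based: start with [0]
Visit order: [0, 1, 2, 3, 5, 6, 4]


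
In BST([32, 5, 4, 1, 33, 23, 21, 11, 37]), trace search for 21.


BST root = 32
Search for 21: compare at each node
Path: [32, 5, 23, 21]


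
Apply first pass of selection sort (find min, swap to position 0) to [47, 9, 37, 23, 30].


After one pass: [9, 47, 37, 23, 30]


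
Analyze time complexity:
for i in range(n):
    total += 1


Per nesting level: O(n) = O(n)
Complexity: O(n)


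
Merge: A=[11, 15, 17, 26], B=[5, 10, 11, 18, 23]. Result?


Compare heads, take smaller each step.
Merged: [5, 10, 11, 11, 15, 17, 18, 23, 26]


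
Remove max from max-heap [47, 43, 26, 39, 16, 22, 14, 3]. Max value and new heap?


Max = 47
Replace root with last, heapify down
Resulting heap: [43, 39, 26, 3, 16, 22, 14]


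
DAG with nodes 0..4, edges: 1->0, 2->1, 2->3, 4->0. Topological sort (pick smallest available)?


Kahn's algorithm, process smallest node first
Order: [2, 1, 3, 4, 0]


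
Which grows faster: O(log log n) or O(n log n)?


double-logarithmic grows slower than linearithmic
O(log log n) is asymptotically smaller; O(n log n) grows faster


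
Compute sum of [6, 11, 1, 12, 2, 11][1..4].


Prefix sums: [0, 6, 17, 18, 30, 32, 43]
Sum[1..4] = prefix[5] - prefix[1] = 32 - 6 = 26


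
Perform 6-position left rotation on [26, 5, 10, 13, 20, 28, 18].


Left rotate by 6: [18, 26, 5, 10, 13, 20, 28]


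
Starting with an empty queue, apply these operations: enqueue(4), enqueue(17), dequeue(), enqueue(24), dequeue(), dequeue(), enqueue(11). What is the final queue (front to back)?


enqueue(4) -> [4]
enqueue(17) -> [4, 17]
dequeue() returns 4 -> [17]
enqueue(24) -> [17, 24]
dequeue() returns 17 -> [24]
dequeue() returns 24 -> []
enqueue(11) -> [11]
Final queue (front to back): [11]


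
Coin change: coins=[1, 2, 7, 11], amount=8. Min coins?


dp[0]=0; dp[i]=1+min(dp[i-c] for c in coins)
...dp[3]=2, dp[4]=2, dp[5]=3, dp[6]=3, dp[7]=1, dp[8]=2
Minimum coins for 8 = 2


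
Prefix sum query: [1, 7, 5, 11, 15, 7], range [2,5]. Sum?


Prefix sums: [0, 1, 8, 13, 24, 39, 46]
Sum[2..5] = prefix[6] - prefix[2] = 46 - 8 = 38


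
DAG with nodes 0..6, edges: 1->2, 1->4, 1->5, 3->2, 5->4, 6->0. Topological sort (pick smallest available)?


Kahn's algorithm, process smallest node first
Order: [1, 3, 2, 5, 4, 6, 0]


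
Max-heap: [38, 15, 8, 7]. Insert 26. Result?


Append 26: [38, 15, 8, 7, 26]
Bubble up: swap idx 4(26) with idx 1(15)
Result: [38, 26, 8, 7, 15]


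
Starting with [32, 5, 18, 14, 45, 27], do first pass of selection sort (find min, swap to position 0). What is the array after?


After one pass: [5, 32, 18, 14, 45, 27]


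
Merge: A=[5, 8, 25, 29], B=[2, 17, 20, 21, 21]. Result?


Compare heads, take smaller each step.
Merged: [2, 5, 8, 17, 20, 21, 21, 25, 29]


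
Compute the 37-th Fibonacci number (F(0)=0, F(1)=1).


F(n)=F(n-1)+F(n-2)
...F(35)=9227465, F(36)=14930352, F(37)=24157817


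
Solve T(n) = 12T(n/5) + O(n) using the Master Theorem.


a=12, b=5, c=1. log_5(12)=1.544 > c=1. Case 1: O(n^log_b(a)) = O(n^1.544)
Complexity: O(n^1.544)


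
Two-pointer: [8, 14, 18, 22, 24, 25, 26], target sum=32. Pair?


Two pointers: lo=0, hi=6
Found pair: (8, 24) summing to 32


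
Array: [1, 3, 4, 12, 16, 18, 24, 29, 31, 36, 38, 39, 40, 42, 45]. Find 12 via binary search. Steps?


Search for 12:
[0,14] mid=7 arr[7]=29
[0,6] mid=3 arr[3]=12
Total: 2 comparisons


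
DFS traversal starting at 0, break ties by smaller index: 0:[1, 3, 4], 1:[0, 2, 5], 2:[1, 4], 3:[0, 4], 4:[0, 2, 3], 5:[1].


DFS stack-based: start with [0]
Visit order: [0, 1, 2, 4, 3, 5]


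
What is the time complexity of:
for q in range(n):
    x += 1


Per nesting level: O(n) = O(n)
Complexity: O(n)


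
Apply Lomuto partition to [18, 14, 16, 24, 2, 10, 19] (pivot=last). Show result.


Elements <= 19 go left of pivot.
Result: [18, 14, 16, 2, 10, 19, 24], pivot at index 5


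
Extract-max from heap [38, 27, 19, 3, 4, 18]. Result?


Max = 38
Replace root with last, heapify down
Resulting heap: [27, 18, 19, 3, 4]


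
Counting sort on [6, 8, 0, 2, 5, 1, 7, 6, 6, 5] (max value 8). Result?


Count array: [1, 1, 1, 0, 0, 2, 3, 1, 1]
Reconstruct: [0, 1, 2, 5, 5, 6, 6, 6, 7, 8]


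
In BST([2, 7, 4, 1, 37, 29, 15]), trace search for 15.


BST root = 2
Search for 15: compare at each node
Path: [2, 7, 37, 29, 15]


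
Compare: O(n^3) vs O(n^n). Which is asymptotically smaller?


cubic grows slower than n^n
O(n^3) is asymptotically smaller; O(n^n) grows faster


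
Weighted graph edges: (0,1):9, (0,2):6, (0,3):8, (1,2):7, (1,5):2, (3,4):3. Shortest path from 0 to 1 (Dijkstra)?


Dijkstra from 0:
Distances: {0: 0, 1: 9, 2: 6, 3: 8, 4: 11, 5: 11}
Shortest distance to 1 = 9, path = [0, 1]


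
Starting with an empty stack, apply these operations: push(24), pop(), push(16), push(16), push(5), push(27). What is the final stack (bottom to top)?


push(24) -> [24]
pop() returns 24 -> []
push(16) -> [16]
push(16) -> [16, 16]
push(5) -> [16, 16, 5]
push(27) -> [16, 16, 5, 27]
Final stack (bottom to top): [16, 16, 5, 27]


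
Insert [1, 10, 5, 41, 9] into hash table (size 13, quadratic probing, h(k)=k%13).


Insertions: 1->slot 1; 10->slot 10; 5->slot 5; 41->slot 2; 9->slot 9
Table: [None, 1, 41, None, None, 5, None, None, None, 9, 10, None, None]


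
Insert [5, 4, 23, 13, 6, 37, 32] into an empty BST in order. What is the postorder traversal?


Root = 5; build tree by BST insertion.
Postorder traversal: [4, 6, 13, 32, 37, 23, 5]


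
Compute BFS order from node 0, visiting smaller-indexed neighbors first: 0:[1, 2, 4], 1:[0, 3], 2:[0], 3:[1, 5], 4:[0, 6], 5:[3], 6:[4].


BFS queue: start with [0]
Visit order: [0, 1, 2, 4, 3, 6, 5]


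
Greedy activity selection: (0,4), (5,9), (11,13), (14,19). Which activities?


Greedy: pick earliest-ending, then skip overlaps.
Selected (4 activities): [(0, 4), (5, 9), (11, 13), (14, 19)]


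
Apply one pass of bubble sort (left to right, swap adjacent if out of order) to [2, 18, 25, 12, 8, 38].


After one pass: [2, 18, 12, 8, 25, 38]


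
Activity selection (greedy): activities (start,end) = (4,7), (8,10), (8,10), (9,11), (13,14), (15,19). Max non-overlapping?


Greedy: pick earliest-ending, then skip overlaps.
Selected (4 activities): [(4, 7), (8, 10), (13, 14), (15, 19)]


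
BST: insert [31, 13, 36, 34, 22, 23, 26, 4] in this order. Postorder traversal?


Root = 31; build tree by BST insertion.
Postorder traversal: [4, 26, 23, 22, 13, 34, 36, 31]


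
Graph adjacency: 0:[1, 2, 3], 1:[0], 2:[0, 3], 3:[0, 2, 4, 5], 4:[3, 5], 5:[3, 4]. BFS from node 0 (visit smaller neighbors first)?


BFS queue: start with [0]
Visit order: [0, 1, 2, 3, 4, 5]


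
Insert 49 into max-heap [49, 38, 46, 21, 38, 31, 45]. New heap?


Append 49: [49, 38, 46, 21, 38, 31, 45, 49]
Bubble up: swap idx 7(49) with idx 3(21); swap idx 3(49) with idx 1(38)
Result: [49, 49, 46, 38, 38, 31, 45, 21]


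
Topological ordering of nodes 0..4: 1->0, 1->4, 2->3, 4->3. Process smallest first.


Kahn's algorithm, process smallest node first
Order: [1, 0, 2, 4, 3]


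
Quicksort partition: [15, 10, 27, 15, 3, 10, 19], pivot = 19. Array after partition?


Elements <= 19 go left of pivot.
Result: [15, 10, 15, 3, 10, 19, 27], pivot at index 5


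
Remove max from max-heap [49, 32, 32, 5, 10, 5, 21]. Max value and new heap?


Max = 49
Replace root with last, heapify down
Resulting heap: [32, 21, 32, 5, 10, 5]


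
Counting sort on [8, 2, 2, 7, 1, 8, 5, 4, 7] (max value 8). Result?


Count array: [0, 1, 2, 0, 1, 1, 0, 2, 2]
Reconstruct: [1, 2, 2, 4, 5, 7, 7, 8, 8]


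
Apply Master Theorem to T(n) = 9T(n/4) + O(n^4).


a=9, b=4, c=4. log_4(9)=1.585 < c=4. Case 3: O(n^c) = O(n^4)
Complexity: O(n^4)


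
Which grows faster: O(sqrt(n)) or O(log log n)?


double-logarithmic grows slower than sublinear
O(log log n) is asymptotically smaller; O(sqrt(n)) grows faster


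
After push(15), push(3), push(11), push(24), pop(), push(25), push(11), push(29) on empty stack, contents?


push(15) -> [15]
push(3) -> [15, 3]
push(11) -> [15, 3, 11]
push(24) -> [15, 3, 11, 24]
pop() returns 24 -> [15, 3, 11]
push(25) -> [15, 3, 11, 25]
push(11) -> [15, 3, 11, 25, 11]
push(29) -> [15, 3, 11, 25, 11, 29]
Final stack (bottom to top): [15, 3, 11, 25, 11, 29]


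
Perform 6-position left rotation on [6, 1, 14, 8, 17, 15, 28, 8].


Left rotate by 6: [28, 8, 6, 1, 14, 8, 17, 15]


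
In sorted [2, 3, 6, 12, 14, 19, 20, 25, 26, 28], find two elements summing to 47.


Two pointers: lo=0, hi=9
Found pair: (19, 28) summing to 47


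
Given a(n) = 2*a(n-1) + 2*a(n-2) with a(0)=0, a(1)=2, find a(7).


Build bottom-up:
...a(5)=88, a(6)=240, a(7)=2*240+2*88=656


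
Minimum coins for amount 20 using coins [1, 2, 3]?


dp[0]=0; dp[i]=1+min(dp[i-c] for c in coins)
...dp[15]=5, dp[16]=6, dp[17]=6, dp[18]=6, dp[19]=7, dp[20]=7
Minimum coins for 20 = 7


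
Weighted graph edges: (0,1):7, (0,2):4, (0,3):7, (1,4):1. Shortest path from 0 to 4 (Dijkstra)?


Dijkstra from 0:
Distances: {0: 0, 1: 7, 2: 4, 3: 7, 4: 8}
Shortest distance to 4 = 8, path = [0, 1, 4]


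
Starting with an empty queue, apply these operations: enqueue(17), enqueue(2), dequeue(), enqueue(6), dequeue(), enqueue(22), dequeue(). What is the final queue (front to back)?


enqueue(17) -> [17]
enqueue(2) -> [17, 2]
dequeue() returns 17 -> [2]
enqueue(6) -> [2, 6]
dequeue() returns 2 -> [6]
enqueue(22) -> [6, 22]
dequeue() returns 6 -> [22]
Final queue (front to back): [22]


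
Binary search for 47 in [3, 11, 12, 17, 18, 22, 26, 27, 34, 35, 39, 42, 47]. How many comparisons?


Search for 47:
[0,12] mid=6 arr[6]=26
[7,12] mid=9 arr[9]=35
[10,12] mid=11 arr[11]=42
[12,12] mid=12 arr[12]=47
Total: 4 comparisons


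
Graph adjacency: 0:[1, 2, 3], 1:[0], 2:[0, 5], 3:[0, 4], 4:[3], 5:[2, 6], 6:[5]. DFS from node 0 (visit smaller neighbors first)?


DFS stack-based: start with [0]
Visit order: [0, 1, 2, 5, 6, 3, 4]


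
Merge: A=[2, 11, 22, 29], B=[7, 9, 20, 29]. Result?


Compare heads, take smaller each step.
Merged: [2, 7, 9, 11, 20, 22, 29, 29]


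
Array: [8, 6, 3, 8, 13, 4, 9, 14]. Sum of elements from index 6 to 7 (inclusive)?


Prefix sums: [0, 8, 14, 17, 25, 38, 42, 51, 65]
Sum[6..7] = prefix[8] - prefix[6] = 65 - 42 = 23


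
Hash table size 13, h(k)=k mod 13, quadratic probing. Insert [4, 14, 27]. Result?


Insertions: 4->slot 4; 14->slot 1; 27->slot 2
Table: [None, 14, 27, None, 4, None, None, None, None, None, None, None, None]


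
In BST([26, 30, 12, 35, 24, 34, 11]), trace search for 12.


BST root = 26
Search for 12: compare at each node
Path: [26, 12]


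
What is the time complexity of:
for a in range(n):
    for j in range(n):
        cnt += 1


Per nesting level: O(n) * O(n) = O(n^2)
Complexity: O(n^2)


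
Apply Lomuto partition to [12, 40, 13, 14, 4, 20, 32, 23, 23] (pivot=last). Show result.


Elements <= 23 go left of pivot.
Result: [12, 13, 14, 4, 20, 23, 23, 40, 32], pivot at index 6


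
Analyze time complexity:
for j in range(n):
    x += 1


Per nesting level: O(n) = O(n)
Complexity: O(n)


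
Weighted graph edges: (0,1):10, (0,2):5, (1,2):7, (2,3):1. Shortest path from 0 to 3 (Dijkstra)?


Dijkstra from 0:
Distances: {0: 0, 1: 10, 2: 5, 3: 6}
Shortest distance to 3 = 6, path = [0, 2, 3]


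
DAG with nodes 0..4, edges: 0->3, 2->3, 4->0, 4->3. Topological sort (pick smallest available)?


Kahn's algorithm, process smallest node first
Order: [1, 2, 4, 0, 3]


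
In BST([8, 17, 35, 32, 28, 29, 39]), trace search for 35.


BST root = 8
Search for 35: compare at each node
Path: [8, 17, 35]


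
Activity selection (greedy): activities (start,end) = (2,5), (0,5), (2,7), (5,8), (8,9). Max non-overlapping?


Greedy: pick earliest-ending, then skip overlaps.
Selected (3 activities): [(2, 5), (5, 8), (8, 9)]


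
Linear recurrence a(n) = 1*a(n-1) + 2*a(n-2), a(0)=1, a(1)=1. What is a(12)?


Build bottom-up:
...a(10)=683, a(11)=1365, a(12)=1*1365+2*683=2731


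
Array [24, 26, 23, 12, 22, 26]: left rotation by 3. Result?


Left rotate by 3: [12, 22, 26, 24, 26, 23]


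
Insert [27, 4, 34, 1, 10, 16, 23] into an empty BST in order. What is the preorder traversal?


Root = 27; build tree by BST insertion.
Preorder traversal: [27, 4, 1, 10, 16, 23, 34]


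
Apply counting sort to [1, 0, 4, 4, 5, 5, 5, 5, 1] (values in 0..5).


Count array: [1, 2, 0, 0, 2, 4]
Reconstruct: [0, 1, 1, 4, 4, 5, 5, 5, 5]


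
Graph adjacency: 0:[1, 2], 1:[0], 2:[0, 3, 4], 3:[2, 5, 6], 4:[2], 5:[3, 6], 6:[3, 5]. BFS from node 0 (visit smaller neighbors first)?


BFS queue: start with [0]
Visit order: [0, 1, 2, 3, 4, 5, 6]


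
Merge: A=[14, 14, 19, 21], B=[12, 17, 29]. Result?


Compare heads, take smaller each step.
Merged: [12, 14, 14, 17, 19, 21, 29]


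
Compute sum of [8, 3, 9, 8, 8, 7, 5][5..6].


Prefix sums: [0, 8, 11, 20, 28, 36, 43, 48]
Sum[5..6] = prefix[7] - prefix[5] = 48 - 36 = 12


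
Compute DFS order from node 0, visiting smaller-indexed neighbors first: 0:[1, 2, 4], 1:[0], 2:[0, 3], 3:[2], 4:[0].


DFS stack-based: start with [0]
Visit order: [0, 1, 2, 3, 4]


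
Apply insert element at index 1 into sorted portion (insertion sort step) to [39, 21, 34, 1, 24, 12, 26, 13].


After one pass: [21, 39, 34, 1, 24, 12, 26, 13]


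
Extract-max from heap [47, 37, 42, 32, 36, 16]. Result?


Max = 47
Replace root with last, heapify down
Resulting heap: [42, 37, 16, 32, 36]


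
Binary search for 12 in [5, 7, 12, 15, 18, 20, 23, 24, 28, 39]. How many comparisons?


Search for 12:
[0,9] mid=4 arr[4]=18
[0,3] mid=1 arr[1]=7
[2,3] mid=2 arr[2]=12
Total: 3 comparisons


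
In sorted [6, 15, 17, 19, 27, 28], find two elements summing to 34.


Two pointers: lo=0, hi=5
Found pair: (6, 28) summing to 34


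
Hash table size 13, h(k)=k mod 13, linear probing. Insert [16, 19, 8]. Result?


Insertions: 16->slot 3; 19->slot 6; 8->slot 8
Table: [None, None, None, 16, None, None, 19, None, 8, None, None, None, None]


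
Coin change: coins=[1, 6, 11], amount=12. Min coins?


dp[0]=0; dp[i]=1+min(dp[i-c] for c in coins)
...dp[7]=2, dp[8]=3, dp[9]=4, dp[10]=5, dp[11]=1, dp[12]=2
Minimum coins for 12 = 2


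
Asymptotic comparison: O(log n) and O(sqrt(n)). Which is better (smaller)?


logarithmic grows slower than sublinear
O(log n) is asymptotically smaller; O(sqrt(n)) grows faster


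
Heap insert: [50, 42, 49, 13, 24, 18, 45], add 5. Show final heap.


Append 5: [50, 42, 49, 13, 24, 18, 45, 5]
Bubble up: no swaps needed
Result: [50, 42, 49, 13, 24, 18, 45, 5]


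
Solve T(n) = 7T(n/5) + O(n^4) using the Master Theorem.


a=7, b=5, c=4. log_5(7)=1.209 < c=4. Case 3: O(n^c) = O(n^4)
Complexity: O(n^4)


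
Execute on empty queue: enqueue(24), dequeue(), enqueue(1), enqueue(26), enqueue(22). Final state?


enqueue(24) -> [24]
dequeue() returns 24 -> []
enqueue(1) -> [1]
enqueue(26) -> [1, 26]
enqueue(22) -> [1, 26, 22]
Final queue (front to back): [1, 26, 22]


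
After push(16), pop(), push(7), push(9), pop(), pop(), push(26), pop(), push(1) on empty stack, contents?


push(16) -> [16]
pop() returns 16 -> []
push(7) -> [7]
push(9) -> [7, 9]
pop() returns 9 -> [7]
pop() returns 7 -> []
push(26) -> [26]
pop() returns 26 -> []
push(1) -> [1]
Final stack (bottom to top): [1]


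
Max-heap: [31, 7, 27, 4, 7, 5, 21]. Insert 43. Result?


Append 43: [31, 7, 27, 4, 7, 5, 21, 43]
Bubble up: swap idx 7(43) with idx 3(4); swap idx 3(43) with idx 1(7); swap idx 1(43) with idx 0(31)
Result: [43, 31, 27, 7, 7, 5, 21, 4]


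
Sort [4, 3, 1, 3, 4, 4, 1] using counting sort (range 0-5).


Count array: [0, 2, 0, 2, 3, 0]
Reconstruct: [1, 1, 3, 3, 4, 4, 4]


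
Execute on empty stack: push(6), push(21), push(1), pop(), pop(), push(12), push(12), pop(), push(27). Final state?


push(6) -> [6]
push(21) -> [6, 21]
push(1) -> [6, 21, 1]
pop() returns 1 -> [6, 21]
pop() returns 21 -> [6]
push(12) -> [6, 12]
push(12) -> [6, 12, 12]
pop() returns 12 -> [6, 12]
push(27) -> [6, 12, 27]
Final stack (bottom to top): [6, 12, 27]


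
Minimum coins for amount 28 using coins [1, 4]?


dp[0]=0; dp[i]=1+min(dp[i-c] for c in coins)
...dp[23]=8, dp[24]=6, dp[25]=7, dp[26]=8, dp[27]=9, dp[28]=7
Minimum coins for 28 = 7


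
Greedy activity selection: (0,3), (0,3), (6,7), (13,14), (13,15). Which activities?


Greedy: pick earliest-ending, then skip overlaps.
Selected (3 activities): [(0, 3), (6, 7), (13, 14)]


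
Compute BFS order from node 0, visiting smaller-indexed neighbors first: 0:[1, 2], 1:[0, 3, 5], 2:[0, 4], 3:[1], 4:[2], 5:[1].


BFS queue: start with [0]
Visit order: [0, 1, 2, 3, 5, 4]


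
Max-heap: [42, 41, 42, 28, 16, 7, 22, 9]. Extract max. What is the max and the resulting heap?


Max = 42
Replace root with last, heapify down
Resulting heap: [42, 41, 22, 28, 16, 7, 9]


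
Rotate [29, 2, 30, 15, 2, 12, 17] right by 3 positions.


Right rotate by 3: [2, 12, 17, 29, 2, 30, 15]


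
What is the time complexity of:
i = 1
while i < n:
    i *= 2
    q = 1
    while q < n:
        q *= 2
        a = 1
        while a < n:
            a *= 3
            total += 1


Per nesting level: O(log n) * O(log n) * O(log n) = O((log n)^3)
Complexity: O((log n)^3)


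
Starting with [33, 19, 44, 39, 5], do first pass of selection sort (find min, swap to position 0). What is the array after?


After one pass: [5, 19, 44, 39, 33]


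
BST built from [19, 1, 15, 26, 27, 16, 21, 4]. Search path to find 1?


BST root = 19
Search for 1: compare at each node
Path: [19, 1]


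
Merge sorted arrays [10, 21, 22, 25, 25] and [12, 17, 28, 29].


Compare heads, take smaller each step.
Merged: [10, 12, 17, 21, 22, 25, 25, 28, 29]


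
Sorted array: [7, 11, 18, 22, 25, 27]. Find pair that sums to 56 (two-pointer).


Two pointers: lo=0, hi=5
No pair sums to 56


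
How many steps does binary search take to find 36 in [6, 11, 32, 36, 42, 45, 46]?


Search for 36:
[0,6] mid=3 arr[3]=36
Total: 1 comparisons


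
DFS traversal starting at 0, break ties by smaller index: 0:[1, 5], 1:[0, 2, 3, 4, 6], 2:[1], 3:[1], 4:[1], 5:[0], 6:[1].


DFS stack-based: start with [0]
Visit order: [0, 1, 2, 3, 4, 6, 5]


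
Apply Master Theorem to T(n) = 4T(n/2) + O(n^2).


a=4, b=2, c=2. log_2(4)=2 = c=2. Case 2: O(n^c log n) = O(n^2 log n)
Complexity: O(n^2 log n)


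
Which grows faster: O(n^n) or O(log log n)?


double-logarithmic grows slower than n^n
O(log log n) is asymptotically smaller; O(n^n) grows faster


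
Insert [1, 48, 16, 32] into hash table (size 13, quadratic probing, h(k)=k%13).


Insertions: 1->slot 1; 48->slot 9; 16->slot 3; 32->slot 6
Table: [None, 1, None, 16, None, None, 32, None, None, 48, None, None, None]


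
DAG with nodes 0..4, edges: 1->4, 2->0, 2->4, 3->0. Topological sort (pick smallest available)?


Kahn's algorithm, process smallest node first
Order: [1, 2, 3, 0, 4]


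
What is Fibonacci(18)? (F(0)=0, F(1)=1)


F(n)=F(n-1)+F(n-2)
...F(16)=987, F(17)=1597, F(18)=2584


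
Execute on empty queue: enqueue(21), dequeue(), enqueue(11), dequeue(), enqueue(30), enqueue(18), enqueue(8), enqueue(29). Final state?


enqueue(21) -> [21]
dequeue() returns 21 -> []
enqueue(11) -> [11]
dequeue() returns 11 -> []
enqueue(30) -> [30]
enqueue(18) -> [30, 18]
enqueue(8) -> [30, 18, 8]
enqueue(29) -> [30, 18, 8, 29]
Final queue (front to back): [30, 18, 8, 29]


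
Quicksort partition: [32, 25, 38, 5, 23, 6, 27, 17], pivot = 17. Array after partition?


Elements <= 17 go left of pivot.
Result: [5, 6, 17, 32, 23, 25, 27, 38], pivot at index 2


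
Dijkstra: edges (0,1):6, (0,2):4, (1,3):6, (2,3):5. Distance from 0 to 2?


Dijkstra from 0:
Distances: {0: 0, 1: 6, 2: 4, 3: 9}
Shortest distance to 2 = 4, path = [0, 2]


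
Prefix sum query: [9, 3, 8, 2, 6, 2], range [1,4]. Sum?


Prefix sums: [0, 9, 12, 20, 22, 28, 30]
Sum[1..4] = prefix[5] - prefix[1] = 28 - 9 = 19
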